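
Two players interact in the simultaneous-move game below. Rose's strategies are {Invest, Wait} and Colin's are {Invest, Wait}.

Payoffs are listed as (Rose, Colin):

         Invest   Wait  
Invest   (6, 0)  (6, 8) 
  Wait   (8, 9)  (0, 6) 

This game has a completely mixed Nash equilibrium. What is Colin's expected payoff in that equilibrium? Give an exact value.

First find x, the probability Rose plays Invest, from Colin's indifference between Invest and Wait: 9(1−x) = 8x + 6(1−x), giving x = 3/11.
Since Colin is indifferent in equilibrium, Colin's expected payoff equals the payoff from either column against (3/11, 8/11). Using Invest: 9(8/11) = 72/11.

72/11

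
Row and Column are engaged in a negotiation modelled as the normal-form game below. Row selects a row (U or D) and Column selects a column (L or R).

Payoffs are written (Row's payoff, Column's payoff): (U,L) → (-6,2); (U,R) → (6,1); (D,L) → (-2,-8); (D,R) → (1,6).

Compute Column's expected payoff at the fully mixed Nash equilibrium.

4/3

First find p, the probability Row plays U, from Column's indifference between L and R: 2p − 8(1−p) = p + 6(1−p), giving p = 14/15.
Since Column is indifferent in equilibrium, Column's expected payoff equals the payoff from either column against (14/15, 1/15). Using L: 2(14/15) − 8(1/15) = 4/3.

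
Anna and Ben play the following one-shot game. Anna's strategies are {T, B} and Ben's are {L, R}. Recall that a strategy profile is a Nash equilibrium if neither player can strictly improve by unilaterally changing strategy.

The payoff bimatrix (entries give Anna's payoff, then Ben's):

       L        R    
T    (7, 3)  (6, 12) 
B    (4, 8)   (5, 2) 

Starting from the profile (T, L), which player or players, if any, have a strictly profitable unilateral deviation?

Ben

Anna at (T, L) earns 7; deviating to B yields 4 — not better.
Ben earns 3; deviating to R yields 12 — a strict improvement.
Only Ben has a strictly profitable deviation.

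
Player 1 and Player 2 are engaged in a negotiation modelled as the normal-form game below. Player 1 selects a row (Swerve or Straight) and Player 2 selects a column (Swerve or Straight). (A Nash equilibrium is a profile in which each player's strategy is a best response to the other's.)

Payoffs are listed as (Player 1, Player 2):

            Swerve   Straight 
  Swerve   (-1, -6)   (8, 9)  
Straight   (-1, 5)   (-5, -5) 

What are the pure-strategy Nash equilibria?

(Swerve, Straight) and (Straight, Swerve)

(Swerve, Swerve): Player 2 prefers Straight (9 > -6) — not an equilibrium.
(Swerve, Straight): Player 1 gets 8 ≥ -5 from Straight, and Player 2 gets 9 ≥ -6 from Swerve — Nash equilibrium.
(Straight, Swerve): Player 1 gets -1 ≥ -1 from Swerve, and Player 2 gets 5 ≥ -5 from Straight — Nash equilibrium.
(Straight, Straight): Player 1 prefers Swerve (8 > -5); Player 2 prefers Swerve (5 > -5) — not an equilibrium.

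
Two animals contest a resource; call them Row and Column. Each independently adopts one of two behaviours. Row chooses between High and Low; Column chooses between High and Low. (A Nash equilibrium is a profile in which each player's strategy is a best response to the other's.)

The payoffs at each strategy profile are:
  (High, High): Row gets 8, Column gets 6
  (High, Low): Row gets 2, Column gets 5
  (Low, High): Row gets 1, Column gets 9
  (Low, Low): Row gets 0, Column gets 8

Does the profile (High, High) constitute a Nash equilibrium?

At (High, High), Row earns 8; switching to Low would give 1, so Row has no profitable deviation.
Column earns 6; switching to Low would give 5, so Column has no profitable deviation.
Neither player can gain by a unilateral deviation, so this profile is a Nash equilibrium.

Yes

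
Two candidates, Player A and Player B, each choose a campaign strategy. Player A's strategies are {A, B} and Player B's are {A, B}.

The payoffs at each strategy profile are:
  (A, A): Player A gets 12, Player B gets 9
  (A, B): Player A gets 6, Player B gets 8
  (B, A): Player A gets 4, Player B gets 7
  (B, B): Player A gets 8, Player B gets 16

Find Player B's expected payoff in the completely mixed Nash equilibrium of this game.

First find x, the probability Player A plays A, from Player B's indifference between A and B: 9x + 7(1−x) = 8x + 16(1−x), giving x = 9/10.
Since Player B is indifferent in equilibrium, Player B's expected payoff equals the payoff from either column against (9/10, 1/10). Using A: 9(9/10) + 7(1/10) = 44/5.

44/5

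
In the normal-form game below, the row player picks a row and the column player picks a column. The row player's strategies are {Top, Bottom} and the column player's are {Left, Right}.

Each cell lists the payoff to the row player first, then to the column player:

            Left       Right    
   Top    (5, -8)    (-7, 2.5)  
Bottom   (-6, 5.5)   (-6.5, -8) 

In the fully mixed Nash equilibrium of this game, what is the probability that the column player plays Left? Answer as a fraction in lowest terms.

Let c be the probability that the column player plays Left. In a completely mixed equilibrium, the row player must be indifferent between Top and Bottom.
The row player's expected payoff from Top is 5c − 7(1−c); from Bottom it is −6c − 6.5(1−c).
Setting these equal: 12c − 7 = 0.5c − 6.5, so c = 1/23.

1/23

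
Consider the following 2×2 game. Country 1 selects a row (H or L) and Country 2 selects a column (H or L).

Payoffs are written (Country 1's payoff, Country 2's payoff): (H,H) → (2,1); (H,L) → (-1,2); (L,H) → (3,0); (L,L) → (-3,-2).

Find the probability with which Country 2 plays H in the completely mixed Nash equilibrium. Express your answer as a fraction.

Let y be the probability that Country 2 plays H. In a completely mixed equilibrium, Country 1 must be indifferent between H and L.
Country 1's expected payoff from H is 2y − (1−y); from L it is 3y − 3(1−y).
Setting these equal: 3y − 1 = 6y − 3, so y = 2/3.

2/3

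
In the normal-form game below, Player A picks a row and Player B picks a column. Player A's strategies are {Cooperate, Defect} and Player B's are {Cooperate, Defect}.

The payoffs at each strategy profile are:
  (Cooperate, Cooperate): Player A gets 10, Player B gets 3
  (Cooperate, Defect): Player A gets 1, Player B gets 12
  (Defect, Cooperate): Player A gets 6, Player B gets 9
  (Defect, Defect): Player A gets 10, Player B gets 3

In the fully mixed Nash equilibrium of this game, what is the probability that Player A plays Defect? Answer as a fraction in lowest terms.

Let x be the probability that Player A plays Cooperate. In a completely mixed equilibrium, Player B must be indifferent between Cooperate and Defect.
Player B's expected payoff from Cooperate is 3x + 9(1−x); from Defect it is 12x + 3(1−x).
Setting these equal: −6x + 9 = 9x + 3, so x = 2/5.
Therefore Player A plays Defect with probability 1 − 2/5 = 3/5.

3/5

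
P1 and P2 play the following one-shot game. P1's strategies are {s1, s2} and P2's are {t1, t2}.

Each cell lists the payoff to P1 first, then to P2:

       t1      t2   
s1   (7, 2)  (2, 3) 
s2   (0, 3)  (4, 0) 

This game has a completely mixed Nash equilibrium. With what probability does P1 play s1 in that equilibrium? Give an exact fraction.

Let r be the probability that P1 plays s1. In a completely mixed equilibrium, P2 must be indifferent between t1 and t2.
P2's expected payoff from t1 is 2r + 3(1−r); from t2 it is 3r.
Setting these equal: −r + 3 = 3r, so r = 3/4.

3/4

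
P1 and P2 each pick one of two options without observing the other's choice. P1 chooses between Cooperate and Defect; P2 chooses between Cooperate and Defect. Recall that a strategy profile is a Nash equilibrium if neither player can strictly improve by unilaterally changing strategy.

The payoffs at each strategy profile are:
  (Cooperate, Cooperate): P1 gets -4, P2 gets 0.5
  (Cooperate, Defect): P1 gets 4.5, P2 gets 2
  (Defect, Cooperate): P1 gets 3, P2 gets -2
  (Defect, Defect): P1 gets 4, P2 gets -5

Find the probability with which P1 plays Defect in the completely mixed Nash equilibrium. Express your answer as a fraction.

Let r be the probability that P1 plays Cooperate. In a completely mixed equilibrium, P2 must be indifferent between Cooperate and Defect.
P2's expected payoff from Cooperate is 0.5r − 2(1−r); from Defect it is 2r − 5(1−r).
Setting these equal: 2.5r − 2 = 7r − 5, so r = 2/3.
Therefore P1 plays Defect with probability 1 − 2/3 = 1/3.

1/3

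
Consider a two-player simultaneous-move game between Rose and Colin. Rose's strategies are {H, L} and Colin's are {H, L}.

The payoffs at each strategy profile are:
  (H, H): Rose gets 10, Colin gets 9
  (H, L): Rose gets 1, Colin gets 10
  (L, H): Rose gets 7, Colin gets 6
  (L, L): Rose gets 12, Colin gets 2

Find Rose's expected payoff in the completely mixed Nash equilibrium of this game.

First find q, the probability Colin plays H, from Rose's indifference between H and L: 10q + (1−q) = 7q + 12(1−q), giving q = 11/14.
Since Rose is indifferent in equilibrium, Rose's expected payoff equals the payoff from either row against (11/14, 3/14). Using H: 10(11/14) + (3/14) = 113/14.

113/14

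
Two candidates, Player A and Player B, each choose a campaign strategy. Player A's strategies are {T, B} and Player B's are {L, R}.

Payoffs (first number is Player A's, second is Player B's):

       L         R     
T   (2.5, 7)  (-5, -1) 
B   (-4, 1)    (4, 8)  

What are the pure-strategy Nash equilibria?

(T, L) and (B, R)

(T, L): Player A gets 2.5 ≥ -4 from B, and Player B gets 7 ≥ -1 from R — Nash equilibrium.
(T, R): Player A prefers B (4 > -5); Player B prefers L (7 > -1) — not an equilibrium.
(B, L): Player A prefers T (2.5 > -4); Player B prefers R (8 > 1) — not an equilibrium.
(B, R): Player A gets 4 ≥ -5 from T, and Player B gets 8 ≥ 1 from L — Nash equilibrium.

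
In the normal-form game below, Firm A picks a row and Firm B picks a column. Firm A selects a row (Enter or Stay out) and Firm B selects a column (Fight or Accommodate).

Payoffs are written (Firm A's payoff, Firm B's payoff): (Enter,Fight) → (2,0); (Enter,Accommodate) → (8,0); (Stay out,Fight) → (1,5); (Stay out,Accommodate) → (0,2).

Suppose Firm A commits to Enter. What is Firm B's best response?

Against Enter, Firm B earns 0 from Fight and 0 from Accommodate.
So either strategy is a best response.

either — both Fight and Accommodate are best responses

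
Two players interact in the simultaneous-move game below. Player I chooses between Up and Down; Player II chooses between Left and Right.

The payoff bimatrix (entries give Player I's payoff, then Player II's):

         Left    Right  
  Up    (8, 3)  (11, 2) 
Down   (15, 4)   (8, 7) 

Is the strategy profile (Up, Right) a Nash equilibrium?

No

At (Up, Right), Player I earns 11; switching to Down would give 8, so Player I has no profitable deviation.
Player II earns 2; switching to Left would give 3, so Player II would deviate.
Since at least one player can profitably deviate, this is not a Nash equilibrium.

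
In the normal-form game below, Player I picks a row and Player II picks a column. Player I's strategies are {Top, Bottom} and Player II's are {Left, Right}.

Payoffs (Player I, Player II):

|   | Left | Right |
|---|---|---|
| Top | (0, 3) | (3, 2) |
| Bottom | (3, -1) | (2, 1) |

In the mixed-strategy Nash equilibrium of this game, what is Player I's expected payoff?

First find y, the probability Player II plays Left, from Player I's indifference between Top and Bottom: 3(1−y) = 3y + 2(1−y), giving y = 1/4.
Since Player I is indifferent in equilibrium, Player I's expected payoff equals the payoff from either row against (1/4, 3/4). Using Top: 3(3/4) = 9/4.

9/4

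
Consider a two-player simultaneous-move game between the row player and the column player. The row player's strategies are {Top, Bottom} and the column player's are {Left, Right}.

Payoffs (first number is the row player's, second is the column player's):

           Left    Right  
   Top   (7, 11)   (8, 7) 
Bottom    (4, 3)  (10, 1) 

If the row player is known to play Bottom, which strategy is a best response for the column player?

Against Bottom, the column player earns 3 from Left and 1 from Right.
So Left is the best response.

Left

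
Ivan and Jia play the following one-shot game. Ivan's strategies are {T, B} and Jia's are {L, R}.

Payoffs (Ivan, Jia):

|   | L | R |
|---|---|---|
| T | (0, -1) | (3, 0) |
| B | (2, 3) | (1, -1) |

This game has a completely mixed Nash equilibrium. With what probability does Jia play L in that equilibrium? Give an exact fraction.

Let q be the probability that Jia plays L. In a completely mixed equilibrium, Ivan must be indifferent between T and B.
Ivan's expected payoff from T is 3(1−q); from B it is 2q + (1−q).
Setting these equal: −3q + 3 = q + 1, so q = 1/2.

1/2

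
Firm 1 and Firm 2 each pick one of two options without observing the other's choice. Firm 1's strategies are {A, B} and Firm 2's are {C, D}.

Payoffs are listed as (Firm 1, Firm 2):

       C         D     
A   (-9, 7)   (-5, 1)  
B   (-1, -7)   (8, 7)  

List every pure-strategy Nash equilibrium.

(B, D)

(A, C): Firm 1 prefers B (-1 > -9) — not an equilibrium.
(A, D): Firm 1 prefers B (8 > -5); Firm 2 prefers C (7 > 1) — not an equilibrium.
(B, C): Firm 2 prefers D (7 > -7) — not an equilibrium.
(B, D): Firm 1 gets 8 ≥ -5 from A, and Firm 2 gets 7 ≥ -7 from C — Nash equilibrium.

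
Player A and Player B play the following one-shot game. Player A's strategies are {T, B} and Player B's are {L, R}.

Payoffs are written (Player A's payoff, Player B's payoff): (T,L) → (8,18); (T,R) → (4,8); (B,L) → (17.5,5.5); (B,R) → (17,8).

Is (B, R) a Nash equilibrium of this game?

At (B, R), Player A earns 17; switching to T would give 4, so Player A has no profitable deviation.
Player B earns 8; switching to L would give 5.5, so Player B has no profitable deviation.
Neither player can gain by a unilateral deviation, so this profile is a Nash equilibrium.

Yes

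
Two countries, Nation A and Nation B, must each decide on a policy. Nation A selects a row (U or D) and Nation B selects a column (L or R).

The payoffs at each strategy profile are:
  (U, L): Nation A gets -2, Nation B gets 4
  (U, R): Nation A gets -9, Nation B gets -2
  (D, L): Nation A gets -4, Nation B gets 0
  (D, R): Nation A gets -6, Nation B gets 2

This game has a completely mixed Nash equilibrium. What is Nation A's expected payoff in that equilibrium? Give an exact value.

First find q, the probability Nation B plays L, from Nation A's indifference between U and D: −2q − 9(1−q) = −4q − 6(1−q), giving q = 3/5.
Since Nation A is indifferent in equilibrium, Nation A's expected payoff equals the payoff from either row against (3/5, 2/5). Using U: −2(3/5) − 9(2/5) = -24/5.

-24/5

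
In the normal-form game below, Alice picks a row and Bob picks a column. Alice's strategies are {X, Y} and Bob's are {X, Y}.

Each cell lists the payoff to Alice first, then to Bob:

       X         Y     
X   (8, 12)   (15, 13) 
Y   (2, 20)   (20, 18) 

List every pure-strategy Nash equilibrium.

none

(X, X): Bob prefers Y (13 > 12) — not an equilibrium.
(X, Y): Alice prefers Y (20 > 15) — not an equilibrium.
(Y, X): Alice prefers X (8 > 2) — not an equilibrium.
(Y, Y): Bob prefers X (20 > 18) — not an equilibrium.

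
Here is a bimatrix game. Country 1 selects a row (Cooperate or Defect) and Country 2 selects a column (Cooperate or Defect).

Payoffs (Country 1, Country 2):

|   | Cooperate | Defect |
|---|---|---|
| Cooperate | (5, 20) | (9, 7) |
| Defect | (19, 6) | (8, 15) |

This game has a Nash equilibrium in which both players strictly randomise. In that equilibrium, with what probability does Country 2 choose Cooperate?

1/15

Let c be the probability that Country 2 plays Cooperate. In a completely mixed equilibrium, Country 1 must be indifferent between Cooperate and Defect.
Country 1's expected payoff from Cooperate is 5c + 9(1−c); from Defect it is 19c + 8(1−c).
Setting these equal: −4c + 9 = 11c + 8, so c = 1/15.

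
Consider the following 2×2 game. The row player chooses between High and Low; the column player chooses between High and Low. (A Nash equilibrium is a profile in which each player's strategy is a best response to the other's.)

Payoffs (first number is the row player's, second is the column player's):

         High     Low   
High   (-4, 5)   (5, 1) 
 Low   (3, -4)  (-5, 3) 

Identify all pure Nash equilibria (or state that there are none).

(High, High): the row player prefers Low (3 > -4) — not an equilibrium.
(High, Low): the column player prefers High (5 > 1) — not an equilibrium.
(Low, High): the column player prefers Low (3 > -4) — not an equilibrium.
(Low, Low): the row player prefers High (5 > -5) — not an equilibrium.

none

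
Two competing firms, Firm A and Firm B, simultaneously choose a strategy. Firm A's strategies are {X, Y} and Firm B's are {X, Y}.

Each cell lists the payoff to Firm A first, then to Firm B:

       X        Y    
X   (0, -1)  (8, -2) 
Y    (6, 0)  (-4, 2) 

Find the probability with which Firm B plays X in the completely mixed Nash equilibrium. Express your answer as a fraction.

2/3

Let q be the probability that Firm B plays X. In a completely mixed equilibrium, Firm A must be indifferent between X and Y.
Firm A's expected payoff from X is 8(1−q); from Y it is 6q − 4(1−q).
Setting these equal: −8q + 8 = 10q − 4, so q = 2/3.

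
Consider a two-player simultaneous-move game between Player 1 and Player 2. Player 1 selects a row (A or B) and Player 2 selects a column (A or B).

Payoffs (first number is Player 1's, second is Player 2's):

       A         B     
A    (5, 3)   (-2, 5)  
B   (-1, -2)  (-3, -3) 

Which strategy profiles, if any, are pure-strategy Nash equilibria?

(A, B)

(A, A): Player 2 prefers B (5 > 3) — not an equilibrium.
(A, B): Player 1 gets -2 ≥ -3 from B, and Player 2 gets 5 ≥ 3 from A — Nash equilibrium.
(B, A): Player 1 prefers A (5 > -1) — not an equilibrium.
(B, B): Player 1 prefers A (-2 > -3); Player 2 prefers A (-2 > -3) — not an equilibrium.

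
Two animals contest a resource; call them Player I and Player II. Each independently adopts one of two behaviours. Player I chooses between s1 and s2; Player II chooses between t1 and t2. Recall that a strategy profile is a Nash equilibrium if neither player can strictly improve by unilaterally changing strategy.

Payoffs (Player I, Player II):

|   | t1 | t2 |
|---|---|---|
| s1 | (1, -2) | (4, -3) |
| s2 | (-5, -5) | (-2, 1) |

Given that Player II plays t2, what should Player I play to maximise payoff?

Against t2, Player I earns 4 from s1 and -2 from s2.
So s1 is the best response.

s1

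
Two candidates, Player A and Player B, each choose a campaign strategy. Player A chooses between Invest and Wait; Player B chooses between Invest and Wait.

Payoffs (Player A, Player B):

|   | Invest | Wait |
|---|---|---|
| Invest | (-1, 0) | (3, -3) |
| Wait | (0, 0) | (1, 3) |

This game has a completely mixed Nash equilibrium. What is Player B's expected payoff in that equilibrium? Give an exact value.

First find x, the probability Player A plays Invest, from Player B's indifference between Invest and Wait: 0 = −3x + 3(1−x), giving x = 1/2.
Since Player B is indifferent in equilibrium, Player B's expected payoff equals the payoff from either column against (1/2, 1/2). Using Invest: 0 = 0.

0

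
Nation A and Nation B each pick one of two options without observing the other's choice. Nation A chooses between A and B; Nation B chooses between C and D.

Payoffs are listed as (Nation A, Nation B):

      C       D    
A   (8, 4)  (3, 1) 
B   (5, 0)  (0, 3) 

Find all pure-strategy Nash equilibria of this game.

(A, C)

(A, C): Nation A gets 8 ≥ 5 from B, and Nation B gets 4 ≥ 1 from D — Nash equilibrium.
(A, D): Nation B prefers C (4 > 1) — not an equilibrium.
(B, C): Nation A prefers A (8 > 5); Nation B prefers D (3 > 0) — not an equilibrium.
(B, D): Nation A prefers A (3 > 0) — not an equilibrium.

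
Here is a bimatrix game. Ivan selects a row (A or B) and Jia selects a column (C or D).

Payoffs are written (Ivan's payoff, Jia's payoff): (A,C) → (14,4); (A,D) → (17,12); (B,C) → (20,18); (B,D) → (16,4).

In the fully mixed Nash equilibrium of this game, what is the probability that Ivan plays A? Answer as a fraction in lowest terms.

Let r be the probability that Ivan plays A. In a completely mixed equilibrium, Jia must be indifferent between C and D.
Jia's expected payoff from C is 4r + 18(1−r); from D it is 12r + 4(1−r).
Setting these equal: −14r + 18 = 8r + 4, so r = 7/11.

7/11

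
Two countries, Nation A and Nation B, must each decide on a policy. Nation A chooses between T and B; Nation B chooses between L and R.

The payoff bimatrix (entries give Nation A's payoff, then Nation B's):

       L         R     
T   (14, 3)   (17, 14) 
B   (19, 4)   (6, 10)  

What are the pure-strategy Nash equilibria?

(T, R)

(T, L): Nation A prefers B (19 > 14); Nation B prefers R (14 > 3) — not an equilibrium.
(T, R): Nation A gets 17 ≥ 6 from B, and Nation B gets 14 ≥ 3 from L — Nash equilibrium.
(B, L): Nation B prefers R (10 > 4) — not an equilibrium.
(B, R): Nation A prefers T (17 > 6) — not an equilibrium.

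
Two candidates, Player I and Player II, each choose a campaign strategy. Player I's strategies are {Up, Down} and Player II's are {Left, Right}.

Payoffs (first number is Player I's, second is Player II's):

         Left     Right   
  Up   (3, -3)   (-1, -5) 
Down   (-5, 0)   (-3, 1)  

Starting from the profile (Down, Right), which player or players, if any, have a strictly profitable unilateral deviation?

Player I at (Down, Right) earns -3; deviating to Up yields -1 — a strict improvement.
Player II earns 1; deviating to Left yields 0 — not better.
Only Player I has a strictly profitable deviation.

Player I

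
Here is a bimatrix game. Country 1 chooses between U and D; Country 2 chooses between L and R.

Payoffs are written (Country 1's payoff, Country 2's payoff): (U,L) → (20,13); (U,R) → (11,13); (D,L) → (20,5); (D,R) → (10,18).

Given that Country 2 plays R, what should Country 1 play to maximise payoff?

U

Against R, Country 1 earns 11 from U and 10 from D.
So U is the best response.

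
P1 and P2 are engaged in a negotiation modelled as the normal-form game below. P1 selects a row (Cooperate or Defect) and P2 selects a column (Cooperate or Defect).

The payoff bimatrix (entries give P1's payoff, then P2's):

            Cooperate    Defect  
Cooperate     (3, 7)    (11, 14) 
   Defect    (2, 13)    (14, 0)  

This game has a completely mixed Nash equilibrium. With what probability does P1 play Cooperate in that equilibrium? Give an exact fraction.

Let p be the probability that P1 plays Cooperate. In a completely mixed equilibrium, P2 must be indifferent between Cooperate and Defect.
P2's expected payoff from Cooperate is 7p + 13(1−p); from Defect it is 14p.
Setting these equal: −6p + 13 = 14p, so p = 13/20.

13/20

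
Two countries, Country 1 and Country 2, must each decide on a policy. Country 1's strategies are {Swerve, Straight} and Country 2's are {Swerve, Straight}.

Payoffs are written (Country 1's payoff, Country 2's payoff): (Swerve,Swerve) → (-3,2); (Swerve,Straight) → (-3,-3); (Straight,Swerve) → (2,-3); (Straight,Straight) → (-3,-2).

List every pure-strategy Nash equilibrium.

(Straight, Straight)

(Swerve, Swerve): Country 1 prefers Straight (2 > -3) — not an equilibrium.
(Swerve, Straight): Country 2 prefers Swerve (2 > -3) — not an equilibrium.
(Straight, Swerve): Country 2 prefers Straight (-2 > -3) — not an equilibrium.
(Straight, Straight): Country 1 gets -3 ≥ -3 from Swerve, and Country 2 gets -2 ≥ -3 from Swerve — Nash equilibrium.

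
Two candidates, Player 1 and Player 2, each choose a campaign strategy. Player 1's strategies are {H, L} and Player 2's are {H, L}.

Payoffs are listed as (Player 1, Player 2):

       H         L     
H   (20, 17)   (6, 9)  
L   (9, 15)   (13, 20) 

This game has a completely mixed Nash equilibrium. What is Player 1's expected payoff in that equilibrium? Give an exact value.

103/9

First find y, the probability Player 2 plays H, from Player 1's indifference between H and L: 20y + 6(1−y) = 9y + 13(1−y), giving y = 7/18.
Since Player 1 is indifferent in equilibrium, Player 1's expected payoff equals the payoff from either row against (7/18, 11/18). Using H: 20(7/18) + 6(11/18) = 103/9.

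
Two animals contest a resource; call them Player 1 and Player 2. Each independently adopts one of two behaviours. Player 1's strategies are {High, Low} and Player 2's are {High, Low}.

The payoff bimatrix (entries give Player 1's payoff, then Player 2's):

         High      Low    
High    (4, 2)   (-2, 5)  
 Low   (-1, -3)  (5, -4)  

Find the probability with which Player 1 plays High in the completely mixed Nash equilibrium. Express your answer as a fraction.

Let x be the probability that Player 1 plays High. In a completely mixed equilibrium, Player 2 must be indifferent between High and Low.
Player 2's expected payoff from High is 2x − 3(1−x); from Low it is 5x − 4(1−x).
Setting these equal: 5x − 3 = 9x − 4, so x = 1/4.

1/4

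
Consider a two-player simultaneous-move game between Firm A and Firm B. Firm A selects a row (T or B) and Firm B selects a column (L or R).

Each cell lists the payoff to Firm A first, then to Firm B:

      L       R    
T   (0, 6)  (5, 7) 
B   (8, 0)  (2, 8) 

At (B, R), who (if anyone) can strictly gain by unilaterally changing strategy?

Firm A at (B, R) earns 2; deviating to T yields 5 — a strict improvement.
Firm B earns 8; deviating to L yields 0 — not better.
Only Firm A has a strictly profitable deviation.

Firm A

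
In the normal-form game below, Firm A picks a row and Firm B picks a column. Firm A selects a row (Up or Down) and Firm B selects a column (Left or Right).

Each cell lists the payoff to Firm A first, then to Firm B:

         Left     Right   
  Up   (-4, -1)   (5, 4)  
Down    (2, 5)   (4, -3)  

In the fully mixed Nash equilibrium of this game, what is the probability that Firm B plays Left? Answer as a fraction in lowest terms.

1/7

Let c be the probability that Firm B plays Left. In a completely mixed equilibrium, Firm A must be indifferent between Up and Down.
Firm A's expected payoff from Up is −4c + 5(1−c); from Down it is 2c + 4(1−c).
Setting these equal: −9c + 5 = −2c + 4, so c = 1/7.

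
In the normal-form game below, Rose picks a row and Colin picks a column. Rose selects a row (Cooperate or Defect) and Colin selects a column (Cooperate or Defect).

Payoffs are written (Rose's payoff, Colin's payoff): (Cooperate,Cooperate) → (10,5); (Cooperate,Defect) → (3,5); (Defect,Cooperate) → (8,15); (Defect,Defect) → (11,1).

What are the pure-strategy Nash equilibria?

(Cooperate, Cooperate): Rose gets 10 ≥ 8 from Defect, and Colin gets 5 ≥ 5 from Defect — Nash equilibrium.
(Cooperate, Defect): Rose prefers Defect (11 > 3) — not an equilibrium.
(Defect, Cooperate): Rose prefers Cooperate (10 > 8) — not an equilibrium.
(Defect, Defect): Colin prefers Cooperate (15 > 1) — not an equilibrium.

(Cooperate, Cooperate)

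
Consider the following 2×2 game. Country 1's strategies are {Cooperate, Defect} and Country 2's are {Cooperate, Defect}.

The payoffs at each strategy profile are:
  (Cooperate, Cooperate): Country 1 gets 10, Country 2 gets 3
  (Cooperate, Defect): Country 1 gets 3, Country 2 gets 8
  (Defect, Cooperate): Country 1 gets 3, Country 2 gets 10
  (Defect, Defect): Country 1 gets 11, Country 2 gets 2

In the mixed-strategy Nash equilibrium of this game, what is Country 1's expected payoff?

First find y, the probability Country 2 plays Cooperate, from Country 1's indifference between Cooperate and Defect: 10y + 3(1−y) = 3y + 11(1−y), giving y = 8/15.
Since Country 1 is indifferent in equilibrium, Country 1's expected payoff equals the payoff from either row against (8/15, 7/15). Using Cooperate: 10(8/15) + 3(7/15) = 101/15.

101/15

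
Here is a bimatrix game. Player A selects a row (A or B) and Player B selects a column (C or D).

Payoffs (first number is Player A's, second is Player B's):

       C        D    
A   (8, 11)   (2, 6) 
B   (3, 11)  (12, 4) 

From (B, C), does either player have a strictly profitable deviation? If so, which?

Player A

Player A at (B, C) earns 3; deviating to A yields 8 — a strict improvement.
Player B earns 11; deviating to D yields 4 — not better.
Only Player A has a strictly profitable deviation.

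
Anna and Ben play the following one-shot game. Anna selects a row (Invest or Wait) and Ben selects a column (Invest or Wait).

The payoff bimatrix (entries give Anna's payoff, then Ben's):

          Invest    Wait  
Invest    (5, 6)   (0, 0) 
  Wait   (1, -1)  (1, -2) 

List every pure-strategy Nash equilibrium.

(Invest, Invest): Anna gets 5 ≥ 1 from Wait, and Ben gets 6 ≥ 0 from Wait — Nash equilibrium.
(Invest, Wait): Anna prefers Wait (1 > 0); Ben prefers Invest (6 > 0) — not an equilibrium.
(Wait, Invest): Anna prefers Invest (5 > 1) — not an equilibrium.
(Wait, Wait): Ben prefers Invest (-1 > -2) — not an equilibrium.

(Invest, Invest)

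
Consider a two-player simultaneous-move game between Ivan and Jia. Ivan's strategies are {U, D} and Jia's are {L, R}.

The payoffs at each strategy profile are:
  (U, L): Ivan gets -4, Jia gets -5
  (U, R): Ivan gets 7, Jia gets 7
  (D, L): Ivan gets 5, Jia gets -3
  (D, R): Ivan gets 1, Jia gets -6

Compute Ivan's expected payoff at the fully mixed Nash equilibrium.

First find q, the probability Jia plays L, from Ivan's indifference between U and D: −4q + 7(1−q) = 5q + (1−q), giving q = 2/5.
Since Ivan is indifferent in equilibrium, Ivan's expected payoff equals the payoff from either row against (2/5, 3/5). Using U: −4(2/5) + 7(3/5) = 13/5.

13/5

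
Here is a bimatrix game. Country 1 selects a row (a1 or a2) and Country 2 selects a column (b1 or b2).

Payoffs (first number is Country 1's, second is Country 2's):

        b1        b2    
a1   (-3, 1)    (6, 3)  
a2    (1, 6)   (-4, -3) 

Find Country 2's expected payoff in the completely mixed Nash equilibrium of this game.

First find x, the probability Country 1 plays a1, from Country 2's indifference between b1 and b2: x + 6(1−x) = 3x − 3(1−x), giving x = 9/11.
Since Country 2 is indifferent in equilibrium, Country 2's expected payoff equals the payoff from either column against (9/11, 2/11). Using b1: (9/11) + 6(2/11) = 21/11.

21/11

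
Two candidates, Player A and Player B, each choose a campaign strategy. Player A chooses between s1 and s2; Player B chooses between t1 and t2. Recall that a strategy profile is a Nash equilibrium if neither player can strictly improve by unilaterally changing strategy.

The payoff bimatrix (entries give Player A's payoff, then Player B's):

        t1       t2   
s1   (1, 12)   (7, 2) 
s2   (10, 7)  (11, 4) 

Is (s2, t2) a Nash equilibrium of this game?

No

At (s2, t2), Player A earns 11; switching to s1 would give 7, so Player A has no profitable deviation.
Player B earns 4; switching to t1 would give 7, so Player B would deviate.
Since at least one player can profitably deviate, this is not a Nash equilibrium.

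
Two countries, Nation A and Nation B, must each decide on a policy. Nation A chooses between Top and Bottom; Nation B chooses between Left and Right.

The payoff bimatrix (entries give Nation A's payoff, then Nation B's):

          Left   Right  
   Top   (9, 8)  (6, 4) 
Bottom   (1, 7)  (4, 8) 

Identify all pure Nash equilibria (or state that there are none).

(Top, Left): Nation A gets 9 ≥ 1 from Bottom, and Nation B gets 8 ≥ 4 from Right — Nash equilibrium.
(Top, Right): Nation B prefers Left (8 > 4) — not an equilibrium.
(Bottom, Left): Nation A prefers Top (9 > 1); Nation B prefers Right (8 > 7) — not an equilibrium.
(Bottom, Right): Nation A prefers Top (6 > 4) — not an equilibrium.

(Top, Left)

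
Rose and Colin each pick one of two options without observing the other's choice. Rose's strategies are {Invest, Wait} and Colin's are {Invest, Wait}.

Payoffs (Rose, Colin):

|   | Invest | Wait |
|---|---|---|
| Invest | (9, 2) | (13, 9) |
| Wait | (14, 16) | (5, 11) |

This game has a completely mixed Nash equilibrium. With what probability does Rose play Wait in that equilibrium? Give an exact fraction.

Let x be the probability that Rose plays Invest. In a completely mixed equilibrium, Colin must be indifferent between Invest and Wait.
Colin's expected payoff from Invest is 2x + 16(1−x); from Wait it is 9x + 11(1−x).
Setting these equal: −14x + 16 = −2x + 11, so x = 5/12.
Therefore Rose plays Wait with probability 1 − 5/12 = 7/12.

7/12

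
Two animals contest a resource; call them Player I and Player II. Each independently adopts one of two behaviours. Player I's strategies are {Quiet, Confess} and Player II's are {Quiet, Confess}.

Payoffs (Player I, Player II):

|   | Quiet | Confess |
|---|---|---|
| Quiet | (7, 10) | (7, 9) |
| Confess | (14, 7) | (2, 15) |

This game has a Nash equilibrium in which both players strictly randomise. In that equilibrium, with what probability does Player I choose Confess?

Let p be the probability that Player I plays Quiet. In a completely mixed equilibrium, Player II must be indifferent between Quiet and Confess.
Player II's expected payoff from Quiet is 10p + 7(1−p); from Confess it is 9p + 15(1−p).
Setting these equal: 3p + 7 = −6p + 15, so p = 8/9.
Therefore Player I plays Confess with probability 1 − 8/9 = 1/9.

1/9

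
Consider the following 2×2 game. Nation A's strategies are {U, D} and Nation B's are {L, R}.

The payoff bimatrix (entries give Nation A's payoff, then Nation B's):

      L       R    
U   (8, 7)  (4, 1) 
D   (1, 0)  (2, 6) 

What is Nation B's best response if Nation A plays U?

Against U, Nation B earns 7 from L and 1 from R.
So L is the best response.

L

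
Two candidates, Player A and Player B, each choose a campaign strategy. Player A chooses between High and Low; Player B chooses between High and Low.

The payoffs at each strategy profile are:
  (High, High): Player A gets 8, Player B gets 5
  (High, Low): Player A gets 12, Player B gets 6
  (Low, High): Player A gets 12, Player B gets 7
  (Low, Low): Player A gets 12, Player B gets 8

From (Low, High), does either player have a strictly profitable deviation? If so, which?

Player A at (Low, High) earns 12; deviating to High yields 8 — not better.
Player B earns 7; deviating to Low yields 8 — a strict improvement.
Only Player B has a strictly profitable deviation.

Player B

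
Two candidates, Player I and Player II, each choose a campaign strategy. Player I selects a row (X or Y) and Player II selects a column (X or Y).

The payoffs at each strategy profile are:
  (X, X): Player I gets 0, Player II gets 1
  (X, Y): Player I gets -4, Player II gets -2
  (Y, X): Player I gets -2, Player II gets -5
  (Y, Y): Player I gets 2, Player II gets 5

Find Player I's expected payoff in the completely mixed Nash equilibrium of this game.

First find y, the probability Player II plays X, from Player I's indifference between X and Y: −4(1−y) = −2y + 2(1−y), giving y = 3/4.
Since Player I is indifferent in equilibrium, Player I's expected payoff equals the payoff from either row against (3/4, 1/4). Using X: −4(1/4) = -1.

-1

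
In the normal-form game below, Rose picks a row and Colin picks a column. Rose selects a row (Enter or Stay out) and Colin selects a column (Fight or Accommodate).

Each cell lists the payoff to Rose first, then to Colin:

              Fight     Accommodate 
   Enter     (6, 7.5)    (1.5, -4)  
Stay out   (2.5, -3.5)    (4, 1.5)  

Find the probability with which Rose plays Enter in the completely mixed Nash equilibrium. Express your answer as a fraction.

10/33

Let p be the probability that Rose plays Enter. In a completely mixed equilibrium, Colin must be indifferent between Fight and Accommodate.
Colin's expected payoff from Fight is 7.5p − 3.5(1−p); from Accommodate it is −4p + 1.5(1−p).
Setting these equal: 11p − 3.5 = −5.5p + 1.5, so p = 10/33.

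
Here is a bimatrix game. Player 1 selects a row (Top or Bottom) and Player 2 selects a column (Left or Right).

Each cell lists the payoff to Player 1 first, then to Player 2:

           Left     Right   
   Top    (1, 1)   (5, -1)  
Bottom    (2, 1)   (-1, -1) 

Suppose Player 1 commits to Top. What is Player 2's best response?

Against Top, Player 2 earns 1 from Left and -1 from Right.
So Left is the best response.

Left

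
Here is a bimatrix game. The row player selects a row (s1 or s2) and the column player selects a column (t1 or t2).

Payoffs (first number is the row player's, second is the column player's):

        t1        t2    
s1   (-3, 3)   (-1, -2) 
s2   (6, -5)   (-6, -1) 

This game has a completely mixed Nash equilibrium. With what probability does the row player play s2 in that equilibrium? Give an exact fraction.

Let r be the probability that the row player plays s1. In a completely mixed equilibrium, the column player must be indifferent between t1 and t2.
The column player's expected payoff from t1 is 3r − 5(1−r); from t2 it is −2r − (1−r).
Setting these equal: 8r − 5 = −r − 1, so r = 4/9.
Therefore the row player plays s2 with probability 1 − 4/9 = 5/9.

5/9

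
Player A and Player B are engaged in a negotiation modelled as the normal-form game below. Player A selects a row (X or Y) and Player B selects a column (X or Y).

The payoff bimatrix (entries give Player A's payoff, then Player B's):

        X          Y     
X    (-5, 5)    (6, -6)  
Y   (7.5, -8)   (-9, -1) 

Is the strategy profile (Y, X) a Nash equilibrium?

No

At (Y, X), Player A earns 7.5; switching to X would give -5, so Player A has no profitable deviation.
Player B earns -8; switching to Y would give -1, so Player B would deviate.
Since at least one player can profitably deviate, this is not a Nash equilibrium.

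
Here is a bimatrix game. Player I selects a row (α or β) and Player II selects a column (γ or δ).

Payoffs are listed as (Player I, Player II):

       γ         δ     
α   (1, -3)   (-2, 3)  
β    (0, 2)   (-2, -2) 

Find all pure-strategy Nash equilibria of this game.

(α, δ)

(α, γ): Player II prefers δ (3 > -3) — not an equilibrium.
(α, δ): Player I gets -2 ≥ -2 from β, and Player II gets 3 ≥ -3 from γ — Nash equilibrium.
(β, γ): Player I prefers α (1 > 0) — not an equilibrium.
(β, δ): Player II prefers γ (2 > -2) — not an equilibrium.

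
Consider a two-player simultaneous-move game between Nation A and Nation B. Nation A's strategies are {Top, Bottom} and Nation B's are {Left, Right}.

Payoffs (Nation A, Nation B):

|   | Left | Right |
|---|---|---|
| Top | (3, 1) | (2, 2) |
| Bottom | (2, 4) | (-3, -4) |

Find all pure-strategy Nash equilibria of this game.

(Top, Left): Nation B prefers Right (2 > 1) — not an equilibrium.
(Top, Right): Nation A gets 2 ≥ -3 from Bottom, and Nation B gets 2 ≥ 1 from Left — Nash equilibrium.
(Bottom, Left): Nation A prefers Top (3 > 2) — not an equilibrium.
(Bottom, Right): Nation A prefers Top (2 > -3); Nation B prefers Left (4 > -4) — not an equilibrium.

(Top, Right)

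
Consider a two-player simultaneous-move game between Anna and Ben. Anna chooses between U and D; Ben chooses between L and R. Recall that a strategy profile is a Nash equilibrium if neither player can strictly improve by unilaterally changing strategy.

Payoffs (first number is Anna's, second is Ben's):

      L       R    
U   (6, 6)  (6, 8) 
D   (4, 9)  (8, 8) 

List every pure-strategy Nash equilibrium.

(U, L): Ben prefers R (8 > 6) — not an equilibrium.
(U, R): Anna prefers D (8 > 6) — not an equilibrium.
(D, L): Anna prefers U (6 > 4) — not an equilibrium.
(D, R): Ben prefers L (9 > 8) — not an equilibrium.

none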